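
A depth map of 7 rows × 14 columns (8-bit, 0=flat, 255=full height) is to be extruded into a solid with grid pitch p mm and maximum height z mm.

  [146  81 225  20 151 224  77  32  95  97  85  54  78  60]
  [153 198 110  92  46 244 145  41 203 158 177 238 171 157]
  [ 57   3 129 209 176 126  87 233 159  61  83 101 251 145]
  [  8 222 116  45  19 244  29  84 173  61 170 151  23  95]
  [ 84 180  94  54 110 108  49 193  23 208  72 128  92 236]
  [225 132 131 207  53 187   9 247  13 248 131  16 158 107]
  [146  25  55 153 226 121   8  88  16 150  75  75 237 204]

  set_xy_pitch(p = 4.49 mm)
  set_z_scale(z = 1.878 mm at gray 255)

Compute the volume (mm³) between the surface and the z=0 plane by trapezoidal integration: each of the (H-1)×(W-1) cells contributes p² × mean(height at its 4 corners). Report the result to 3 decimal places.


height_mm = gray/255 × 1.878; cell vol = 4.49² × mean(4 corners)
unit = 4.49² × 1.878 / (4×255) = 0.0371183 mm³ per gray-sum
row 0: Σ corner-gray over 13 cells = 6600  → 244.9808
row 1: Σ corner-gray over 13 cells = 7394  → 274.4527
row 2: Σ corner-gray over 13 cells = 6215  → 230.6902
row 3: Σ corner-gray over 13 cells = 5719  → 212.2796
row 4: Σ corner-gray over 13 cells = 6338  → 235.2558
row 5: Σ corner-gray over 13 cells = 6204  → 230.2819
Σ rows: total corner-gray = 38470  → 1427.9411 mm³

1427.941


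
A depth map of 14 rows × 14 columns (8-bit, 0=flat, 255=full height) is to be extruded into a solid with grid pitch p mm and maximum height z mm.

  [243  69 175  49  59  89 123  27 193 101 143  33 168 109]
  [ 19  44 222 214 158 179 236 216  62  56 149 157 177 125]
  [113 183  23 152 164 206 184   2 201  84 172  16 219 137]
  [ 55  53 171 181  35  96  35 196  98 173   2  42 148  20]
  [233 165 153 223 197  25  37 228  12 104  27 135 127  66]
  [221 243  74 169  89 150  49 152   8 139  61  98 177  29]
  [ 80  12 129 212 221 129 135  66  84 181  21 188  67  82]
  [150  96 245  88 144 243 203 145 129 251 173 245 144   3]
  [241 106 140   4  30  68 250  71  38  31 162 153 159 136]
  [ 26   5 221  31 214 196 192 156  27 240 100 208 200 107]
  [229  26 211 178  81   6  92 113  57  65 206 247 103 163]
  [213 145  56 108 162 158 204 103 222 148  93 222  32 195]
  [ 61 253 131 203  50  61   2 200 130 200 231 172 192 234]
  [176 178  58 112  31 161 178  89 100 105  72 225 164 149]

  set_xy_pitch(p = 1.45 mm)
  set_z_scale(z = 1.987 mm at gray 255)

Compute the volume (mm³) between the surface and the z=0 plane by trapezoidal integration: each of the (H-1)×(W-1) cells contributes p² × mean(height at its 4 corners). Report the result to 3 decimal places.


359.660

height_mm = gray/255 × 1.987; cell vol = 1.45² × mean(4 corners)
unit = 1.45² × 1.987 / (4×255) = 0.00409575 mm³ per gray-sum
row 0: Σ corner-gray over 13 cells = 6694  → 27.4170
row 1: Σ corner-gray over 13 cells = 7346  → 30.0874
row 2: Σ corner-gray over 13 cells = 5997  → 24.5622
row 3: Σ corner-gray over 13 cells = 5700  → 23.3458
row 4: Σ corner-gray over 13 cells = 6233  → 25.5288
row 5: Σ corner-gray over 13 cells = 6120  → 25.0660
row 6: Σ corner-gray over 13 cells = 7417  → 30.3782
row 7: Σ corner-gray over 13 cells = 7166  → 29.3502
row 8: Σ corner-gray over 13 cells = 6514  → 26.6797
row 9: Σ corner-gray over 13 cells = 6875  → 28.1583
row 10: Σ corner-gray over 13 cells = 6876  → 28.1624
row 11: Σ corner-gray over 13 cells = 7659  → 31.3694
row 12: Σ corner-gray over 13 cells = 7216  → 29.5549
Σ rows: total corner-gray = 87813  → 359.6603 mm³


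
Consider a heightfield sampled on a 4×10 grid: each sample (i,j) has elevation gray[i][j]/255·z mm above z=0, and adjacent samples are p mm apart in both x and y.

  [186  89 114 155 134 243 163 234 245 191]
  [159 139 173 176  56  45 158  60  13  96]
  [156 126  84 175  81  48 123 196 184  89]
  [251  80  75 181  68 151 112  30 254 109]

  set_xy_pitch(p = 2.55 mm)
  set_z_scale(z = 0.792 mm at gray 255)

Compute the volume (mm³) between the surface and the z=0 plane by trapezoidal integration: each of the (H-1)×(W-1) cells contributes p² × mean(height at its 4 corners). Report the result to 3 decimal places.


height_mm = gray/255 × 0.792; cell vol = 2.55² × mean(4 corners)
unit = 2.55² × 0.792 / (4×255) = 0.005049 mm³ per gray-sum
row 0: Σ corner-gray over 9 cells = 5026  → 25.3763
row 1: Σ corner-gray over 9 cells = 4174  → 21.0745
row 2: Σ corner-gray over 9 cells = 4541  → 22.9275
Σ rows: total corner-gray = 13741  → 69.3783 mm³

69.378


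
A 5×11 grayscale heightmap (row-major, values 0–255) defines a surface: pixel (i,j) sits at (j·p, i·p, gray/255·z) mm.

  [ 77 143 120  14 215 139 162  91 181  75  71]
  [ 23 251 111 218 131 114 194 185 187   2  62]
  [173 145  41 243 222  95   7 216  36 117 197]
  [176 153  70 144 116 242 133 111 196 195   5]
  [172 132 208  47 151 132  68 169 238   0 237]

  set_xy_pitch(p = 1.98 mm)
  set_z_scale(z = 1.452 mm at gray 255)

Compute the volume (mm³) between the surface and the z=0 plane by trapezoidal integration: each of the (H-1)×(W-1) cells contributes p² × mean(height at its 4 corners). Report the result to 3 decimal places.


122.214

height_mm = gray/255 × 1.452; cell vol = 1.98² × mean(4 corners)
unit = 1.98² × 1.452 / (4×255) = 0.0055808 mm³ per gray-sum
row 0: Σ corner-gray over 10 cells = 5299  → 29.5727
row 1: Σ corner-gray over 10 cells = 5485  → 30.6107
row 2: Σ corner-gray over 10 cells = 5515  → 30.7781
row 3: Σ corner-gray over 10 cells = 5600  → 31.2525
Σ rows: total corner-gray = 21899  → 122.2140 mm³


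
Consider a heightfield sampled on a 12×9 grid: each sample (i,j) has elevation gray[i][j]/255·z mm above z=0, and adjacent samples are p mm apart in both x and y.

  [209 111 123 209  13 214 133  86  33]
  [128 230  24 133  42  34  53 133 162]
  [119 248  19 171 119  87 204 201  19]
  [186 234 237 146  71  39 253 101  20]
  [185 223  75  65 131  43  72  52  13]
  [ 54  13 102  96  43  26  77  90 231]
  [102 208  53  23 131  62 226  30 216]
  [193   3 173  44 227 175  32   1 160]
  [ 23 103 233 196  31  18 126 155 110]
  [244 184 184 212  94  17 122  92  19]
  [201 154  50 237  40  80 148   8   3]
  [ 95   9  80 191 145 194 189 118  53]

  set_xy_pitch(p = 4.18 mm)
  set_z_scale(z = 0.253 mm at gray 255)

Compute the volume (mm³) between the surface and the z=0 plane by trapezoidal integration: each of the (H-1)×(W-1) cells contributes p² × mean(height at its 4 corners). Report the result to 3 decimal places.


height_mm = gray/255 × 0.253; cell vol = 4.18² × mean(4 corners)
unit = 4.18² × 0.253 / (4×255) = 0.00433384 mm³ per gray-sum
row 0: Σ corner-gray over 8 cells = 3608  → 15.6365
row 1: Σ corner-gray over 8 cells = 3824  → 16.5726
row 2: Σ corner-gray over 8 cells = 4604  → 19.9530
row 3: Σ corner-gray over 8 cells = 3888  → 16.8500
row 4: Σ corner-gray over 8 cells = 2699  → 11.6970
row 5: Σ corner-gray over 8 cells = 2963  → 12.8412
row 6: Σ corner-gray over 8 cells = 3447  → 14.9387
row 7: Σ corner-gray over 8 cells = 3520  → 15.2551
row 8: Σ corner-gray over 8 cells = 3930  → 17.0320
row 9: Σ corner-gray over 8 cells = 3711  → 16.0829
row 10: Σ corner-gray over 8 cells = 3638  → 15.7665
Σ rows: total corner-gray = 39832  → 172.6255 mm³

172.626


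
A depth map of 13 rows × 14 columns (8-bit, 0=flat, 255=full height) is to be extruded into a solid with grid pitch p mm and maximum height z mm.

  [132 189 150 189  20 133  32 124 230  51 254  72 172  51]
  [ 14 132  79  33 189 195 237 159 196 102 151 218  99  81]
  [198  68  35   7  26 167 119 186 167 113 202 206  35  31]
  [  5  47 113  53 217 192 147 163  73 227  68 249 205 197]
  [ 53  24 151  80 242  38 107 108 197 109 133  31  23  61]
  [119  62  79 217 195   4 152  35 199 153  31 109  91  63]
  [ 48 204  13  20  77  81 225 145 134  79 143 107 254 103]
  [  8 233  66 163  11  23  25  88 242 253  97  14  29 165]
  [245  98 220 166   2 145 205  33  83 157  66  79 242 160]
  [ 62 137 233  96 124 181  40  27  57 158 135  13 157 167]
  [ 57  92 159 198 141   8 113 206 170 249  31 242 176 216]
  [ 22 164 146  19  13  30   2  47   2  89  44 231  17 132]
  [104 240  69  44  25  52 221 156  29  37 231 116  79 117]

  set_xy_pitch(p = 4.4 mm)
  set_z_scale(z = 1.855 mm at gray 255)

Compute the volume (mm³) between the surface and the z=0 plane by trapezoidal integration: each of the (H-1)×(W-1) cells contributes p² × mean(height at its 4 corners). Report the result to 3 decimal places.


2573.892

height_mm = gray/255 × 1.855; cell vol = 4.4² × mean(4 corners)
unit = 4.4² × 1.855 / (4×255) = 0.0352086 mm³ per gray-sum
row 0: Σ corner-gray over 13 cells = 7090  → 249.6292
row 1: Σ corner-gray over 13 cells = 6566  → 231.1798
row 2: Σ corner-gray over 13 cells = 6601  → 232.4121
row 3: Σ corner-gray over 13 cells = 6310  → 222.1664
row 4: Σ corner-gray over 13 cells = 5436  → 191.3941
row 5: Σ corner-gray over 13 cells = 5951  → 209.5265
row 6: Σ corner-gray over 13 cells = 5776  → 203.3650
row 7: Σ corner-gray over 13 cells = 6058  → 213.2939
row 8: Σ corner-gray over 13 cells = 6342  → 223.2931
row 9: Σ corner-gray over 13 cells = 6788  → 238.9962
row 10: Σ corner-gray over 13 cells = 5605  → 197.3444
row 11: Σ corner-gray over 13 cells = 4581  → 161.2907
Σ rows: total corner-gray = 73104  → 2573.8915 mm³


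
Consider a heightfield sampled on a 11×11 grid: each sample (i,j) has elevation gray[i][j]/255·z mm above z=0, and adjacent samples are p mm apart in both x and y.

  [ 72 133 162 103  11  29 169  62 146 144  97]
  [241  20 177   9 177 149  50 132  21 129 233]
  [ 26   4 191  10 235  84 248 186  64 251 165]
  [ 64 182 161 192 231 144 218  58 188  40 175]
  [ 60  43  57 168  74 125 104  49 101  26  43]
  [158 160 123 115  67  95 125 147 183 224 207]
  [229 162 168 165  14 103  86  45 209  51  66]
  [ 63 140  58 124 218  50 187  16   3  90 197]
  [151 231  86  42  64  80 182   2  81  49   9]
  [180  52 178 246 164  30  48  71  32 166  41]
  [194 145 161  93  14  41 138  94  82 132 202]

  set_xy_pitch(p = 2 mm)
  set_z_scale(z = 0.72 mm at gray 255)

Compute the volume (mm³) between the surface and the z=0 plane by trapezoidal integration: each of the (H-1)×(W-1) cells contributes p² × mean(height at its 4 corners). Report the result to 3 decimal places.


129.371

height_mm = gray/255 × 0.72; cell vol = 2² × mean(4 corners)
unit = 2² × 0.72 / (4×255) = 0.00282353 mm³ per gray-sum
row 0: Σ corner-gray over 10 cells = 4289  → 12.1101
row 1: Σ corner-gray over 10 cells = 4939  → 13.9454
row 2: Σ corner-gray over 10 cells = 5804  → 16.3878
row 3: Σ corner-gray over 10 cells = 4664  → 13.1689
row 4: Σ corner-gray over 10 cells = 4440  → 12.5365
row 5: Σ corner-gray over 10 cells = 5144  → 14.5242
row 6: Σ corner-gray over 10 cells = 4333  → 12.2344
row 7: Σ corner-gray over 10 cells = 3826  → 10.8028
row 8: Σ corner-gray over 10 cells = 3989  → 11.2631
row 9: Σ corner-gray over 10 cells = 4391  → 12.3981
Σ rows: total corner-gray = 45819  → 129.3713 mm³


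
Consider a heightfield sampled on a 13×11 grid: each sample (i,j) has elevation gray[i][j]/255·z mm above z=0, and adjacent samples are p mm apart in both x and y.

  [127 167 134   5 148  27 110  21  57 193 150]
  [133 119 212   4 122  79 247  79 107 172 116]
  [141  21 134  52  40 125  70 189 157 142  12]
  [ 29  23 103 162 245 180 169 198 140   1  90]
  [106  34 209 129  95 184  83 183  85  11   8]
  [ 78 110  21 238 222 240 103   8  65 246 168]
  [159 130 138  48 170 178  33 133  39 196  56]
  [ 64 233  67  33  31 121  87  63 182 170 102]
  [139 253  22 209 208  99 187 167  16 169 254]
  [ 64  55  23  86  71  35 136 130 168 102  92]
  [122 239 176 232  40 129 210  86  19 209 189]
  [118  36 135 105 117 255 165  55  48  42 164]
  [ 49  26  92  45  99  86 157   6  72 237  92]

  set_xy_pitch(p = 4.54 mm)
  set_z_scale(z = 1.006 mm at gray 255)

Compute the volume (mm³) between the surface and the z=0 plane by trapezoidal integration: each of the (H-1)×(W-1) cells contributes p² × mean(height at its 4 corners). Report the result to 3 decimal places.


1153.979

height_mm = gray/255 × 1.006; cell vol = 4.54² × mean(4 corners)
unit = 4.54² × 1.006 / (4×255) = 0.0203287 mm³ per gray-sum
row 0: Σ corner-gray over 10 cells = 4532  → 92.1296
row 1: Σ corner-gray over 10 cells = 4544  → 92.3736
row 2: Σ corner-gray over 10 cells = 4574  → 92.9835
row 3: Σ corner-gray over 10 cells = 4701  → 95.5652
row 4: Σ corner-gray over 10 cells = 4892  → 99.4480
row 5: Σ corner-gray over 10 cells = 5097  → 103.6154
row 6: Σ corner-gray over 10 cells = 4485  → 91.1742
row 7: Σ corner-gray over 10 cells = 5193  → 105.5669
row 8: Σ corner-gray over 10 cells = 4821  → 98.0046
row 9: Σ corner-gray over 10 cells = 4759  → 96.7443
row 10: Σ corner-gray over 10 cells = 5189  → 105.4856
row 11: Σ corner-gray over 10 cells = 3979  → 80.8879
Σ rows: total corner-gray = 56766  → 1153.9787 mm³


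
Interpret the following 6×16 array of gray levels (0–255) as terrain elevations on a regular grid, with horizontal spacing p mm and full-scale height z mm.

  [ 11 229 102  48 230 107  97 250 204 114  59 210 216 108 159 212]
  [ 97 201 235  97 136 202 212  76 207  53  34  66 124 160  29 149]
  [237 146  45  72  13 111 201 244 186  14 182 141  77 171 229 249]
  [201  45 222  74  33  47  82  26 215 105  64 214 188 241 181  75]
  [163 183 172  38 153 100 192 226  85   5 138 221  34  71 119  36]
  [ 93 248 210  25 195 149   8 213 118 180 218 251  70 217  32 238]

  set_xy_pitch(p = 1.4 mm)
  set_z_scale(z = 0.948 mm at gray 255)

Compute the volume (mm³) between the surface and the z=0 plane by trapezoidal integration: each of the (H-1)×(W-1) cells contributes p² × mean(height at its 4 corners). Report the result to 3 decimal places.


height_mm = gray/255 × 0.948; cell vol = 1.4² × mean(4 corners)
unit = 1.4² × 0.948 / (4×255) = 0.00182165 mm³ per gray-sum
row 0: Σ corner-gray over 15 cells = 8399  → 15.3000
row 1: Σ corner-gray over 15 cells = 8060  → 14.6825
row 2: Σ corner-gray over 15 cells = 7900  → 14.3910
row 3: Σ corner-gray over 15 cells = 7423  → 13.5221
row 4: Σ corner-gray over 15 cells = 8272  → 15.0687
Σ rows: total corner-gray = 40054  → 72.9643 mm³

72.964


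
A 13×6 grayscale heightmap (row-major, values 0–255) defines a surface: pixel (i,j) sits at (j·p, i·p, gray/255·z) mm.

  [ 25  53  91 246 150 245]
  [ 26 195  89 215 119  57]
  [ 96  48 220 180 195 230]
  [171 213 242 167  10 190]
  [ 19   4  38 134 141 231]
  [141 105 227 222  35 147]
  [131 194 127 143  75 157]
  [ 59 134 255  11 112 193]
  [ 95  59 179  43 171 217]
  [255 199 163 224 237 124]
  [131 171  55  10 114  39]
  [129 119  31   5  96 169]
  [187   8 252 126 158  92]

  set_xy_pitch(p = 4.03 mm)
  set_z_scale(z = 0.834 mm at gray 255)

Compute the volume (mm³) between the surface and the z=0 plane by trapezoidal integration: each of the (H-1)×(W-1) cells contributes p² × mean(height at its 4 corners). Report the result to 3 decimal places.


420.091

height_mm = gray/255 × 0.834; cell vol = 4.03² × mean(4 corners)
unit = 4.03² × 0.834 / (4×255) = 0.0132793 mm³ per gray-sum
row 0: Σ corner-gray over 5 cells = 2669  → 35.4425
row 1: Σ corner-gray over 5 cells = 2931  → 38.9217
row 2: Σ corner-gray over 5 cells = 3237  → 42.9852
row 3: Σ corner-gray over 5 cells = 2509  → 33.3178
row 4: Σ corner-gray over 5 cells = 2350  → 31.2064
row 5: Σ corner-gray over 5 cells = 2832  → 37.6070
row 6: Σ corner-gray over 5 cells = 2642  → 35.0840
row 7: Σ corner-gray over 5 cells = 2492  → 33.0921
row 8: Σ corner-gray over 5 cells = 3241  → 43.0383
row 9: Σ corner-gray over 5 cells = 2895  → 38.4436
row 10: Σ corner-gray over 5 cells = 1670  → 22.1765
row 11: Σ corner-gray over 5 cells = 2167  → 28.7763
Σ rows: total corner-gray = 31635  → 420.0914 mm³


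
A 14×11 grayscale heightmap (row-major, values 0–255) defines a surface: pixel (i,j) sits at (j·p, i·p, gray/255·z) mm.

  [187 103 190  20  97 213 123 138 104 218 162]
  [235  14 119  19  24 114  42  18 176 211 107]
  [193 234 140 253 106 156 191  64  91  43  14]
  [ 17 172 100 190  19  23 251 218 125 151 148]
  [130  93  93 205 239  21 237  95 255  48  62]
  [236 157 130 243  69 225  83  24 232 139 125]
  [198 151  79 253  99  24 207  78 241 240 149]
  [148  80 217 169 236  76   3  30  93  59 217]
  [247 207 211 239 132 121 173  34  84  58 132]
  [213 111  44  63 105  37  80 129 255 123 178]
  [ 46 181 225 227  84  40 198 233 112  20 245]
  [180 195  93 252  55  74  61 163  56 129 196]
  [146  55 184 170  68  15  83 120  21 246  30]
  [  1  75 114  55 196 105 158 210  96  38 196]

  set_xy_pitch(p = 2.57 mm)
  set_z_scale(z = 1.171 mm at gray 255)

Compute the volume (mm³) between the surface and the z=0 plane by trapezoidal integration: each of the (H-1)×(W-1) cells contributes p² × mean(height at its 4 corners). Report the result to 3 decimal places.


509.920

height_mm = gray/255 × 1.171; cell vol = 2.57² × mean(4 corners)
unit = 2.57² × 1.171 / (4×255) = 0.00758268 mm³ per gray-sum
row 0: Σ corner-gray over 10 cells = 4577  → 34.7059
row 1: Σ corner-gray over 10 cells = 4579  → 34.7211
row 2: Σ corner-gray over 10 cells = 5426  → 41.1436
row 3: Σ corner-gray over 10 cells = 5427  → 41.1512
row 4: Σ corner-gray over 10 cells = 5729  → 43.4412
row 5: Σ corner-gray over 10 cells = 6056  → 45.9207
row 6: Σ corner-gray over 10 cells = 5382  → 40.8100
row 7: Σ corner-gray over 10 cells = 5188  → 39.3390
row 8: Σ corner-gray over 10 cells = 5182  → 39.2935
row 9: Σ corner-gray over 10 cells = 5216  → 39.5513
row 10: Σ corner-gray over 10 cells = 5463  → 41.4242
row 11: Σ corner-gray over 10 cells = 4632  → 35.1230
row 12: Σ corner-gray over 10 cells = 4391  → 33.2956
Σ rows: total corner-gray = 67248  → 509.9203 mm³


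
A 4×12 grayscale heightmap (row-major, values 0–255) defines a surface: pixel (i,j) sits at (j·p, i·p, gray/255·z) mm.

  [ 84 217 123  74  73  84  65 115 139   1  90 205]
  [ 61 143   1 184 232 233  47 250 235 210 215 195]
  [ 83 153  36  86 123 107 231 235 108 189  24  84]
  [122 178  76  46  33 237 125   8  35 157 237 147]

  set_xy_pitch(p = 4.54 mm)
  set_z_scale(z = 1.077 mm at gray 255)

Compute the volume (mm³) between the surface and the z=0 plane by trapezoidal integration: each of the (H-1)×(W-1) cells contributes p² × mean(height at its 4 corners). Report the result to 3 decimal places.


height_mm = gray/255 × 1.077; cell vol = 4.54² × mean(4 corners)
unit = 4.54² × 1.077 / (4×255) = 0.0217634 mm³ per gray-sum
row 0: Σ corner-gray over 11 cells = 6007  → 130.7329
row 1: Σ corner-gray over 11 cells = 6507  → 141.6146
row 2: Σ corner-gray over 11 cells = 5284  → 114.9979
Σ rows: total corner-gray = 17798  → 387.3454 mm³

387.345


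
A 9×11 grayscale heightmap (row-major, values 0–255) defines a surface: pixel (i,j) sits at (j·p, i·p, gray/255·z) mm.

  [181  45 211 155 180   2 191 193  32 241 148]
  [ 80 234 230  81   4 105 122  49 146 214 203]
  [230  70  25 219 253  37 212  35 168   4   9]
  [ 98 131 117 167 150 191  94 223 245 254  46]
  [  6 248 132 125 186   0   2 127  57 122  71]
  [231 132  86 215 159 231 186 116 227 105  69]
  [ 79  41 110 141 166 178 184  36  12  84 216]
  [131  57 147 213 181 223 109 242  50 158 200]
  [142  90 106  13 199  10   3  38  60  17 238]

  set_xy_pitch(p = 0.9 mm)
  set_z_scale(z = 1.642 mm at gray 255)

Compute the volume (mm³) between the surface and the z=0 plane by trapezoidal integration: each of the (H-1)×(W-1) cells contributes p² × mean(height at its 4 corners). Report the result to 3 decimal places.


height_mm = gray/255 × 1.642; cell vol = 0.9² × mean(4 corners)
unit = 0.9² × 1.642 / (4×255) = 0.00130394 mm³ per gray-sum
row 0: Σ corner-gray over 10 cells = 5482  → 7.1482
row 1: Σ corner-gray over 10 cells = 4938  → 6.4389
row 2: Σ corner-gray over 10 cells = 5573  → 7.2669
row 3: Σ corner-gray over 10 cells = 5363  → 6.9930
row 4: Σ corner-gray over 10 cells = 5289  → 6.8965
row 5: Σ corner-gray over 10 cells = 5413  → 7.0582
row 6: Σ corner-gray over 10 cells = 5290  → 6.8978
row 7: Σ corner-gray over 10 cells = 4543  → 5.9238
Σ rows: total corner-gray = 41891  → 54.6234 mm³

54.623


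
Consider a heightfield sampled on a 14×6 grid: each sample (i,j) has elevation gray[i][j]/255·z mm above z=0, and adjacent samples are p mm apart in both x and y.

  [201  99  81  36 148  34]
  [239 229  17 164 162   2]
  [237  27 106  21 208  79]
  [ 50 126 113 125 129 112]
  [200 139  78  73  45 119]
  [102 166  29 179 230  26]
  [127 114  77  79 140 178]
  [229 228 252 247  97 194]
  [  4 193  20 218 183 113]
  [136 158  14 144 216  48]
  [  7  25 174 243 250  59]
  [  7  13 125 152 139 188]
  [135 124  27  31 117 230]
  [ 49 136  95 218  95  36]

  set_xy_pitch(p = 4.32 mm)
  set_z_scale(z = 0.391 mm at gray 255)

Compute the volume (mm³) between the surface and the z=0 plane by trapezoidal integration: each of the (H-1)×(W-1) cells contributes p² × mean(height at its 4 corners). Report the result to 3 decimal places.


232.087

height_mm = gray/255 × 0.391; cell vol = 4.32² × mean(4 corners)
unit = 4.32² × 0.391 / (4×255) = 0.00715392 mm³ per gray-sum
row 0: Σ corner-gray over 5 cells = 2348  → 16.7974
row 1: Σ corner-gray over 5 cells = 2425  → 17.3483
row 2: Σ corner-gray over 5 cells = 2188  → 15.6528
row 3: Σ corner-gray over 5 cells = 2137  → 15.2879
row 4: Σ corner-gray over 5 cells = 2325  → 16.6329
row 5: Σ corner-gray over 5 cells = 2461  → 17.6058
row 6: Σ corner-gray over 5 cells = 3196  → 22.8639
row 7: Σ corner-gray over 5 cells = 3416  → 24.4378
row 8: Σ corner-gray over 5 cells = 2593  → 18.5501
row 9: Σ corner-gray over 5 cells = 2698  → 19.3013
row 10: Σ corner-gray over 5 cells = 2503  → 17.9063
row 11: Σ corner-gray over 5 cells = 2016  → 14.4223
row 12: Σ corner-gray over 5 cells = 2136  → 15.2808
Σ rows: total corner-gray = 32442  → 232.0875 mm³


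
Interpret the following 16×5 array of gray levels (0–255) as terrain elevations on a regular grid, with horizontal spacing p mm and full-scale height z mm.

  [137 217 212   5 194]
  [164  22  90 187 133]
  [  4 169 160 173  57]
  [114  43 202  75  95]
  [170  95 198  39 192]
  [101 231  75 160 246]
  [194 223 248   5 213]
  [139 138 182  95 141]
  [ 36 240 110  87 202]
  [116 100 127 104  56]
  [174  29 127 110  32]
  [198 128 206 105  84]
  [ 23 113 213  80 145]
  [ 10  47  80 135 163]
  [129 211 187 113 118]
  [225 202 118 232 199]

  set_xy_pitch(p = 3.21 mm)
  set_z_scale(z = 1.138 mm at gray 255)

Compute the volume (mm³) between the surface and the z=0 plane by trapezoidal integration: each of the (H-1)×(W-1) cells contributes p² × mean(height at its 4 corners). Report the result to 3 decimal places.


361.818

height_mm = gray/255 × 1.138; cell vol = 3.21² × mean(4 corners)
unit = 3.21² × 1.138 / (4×255) = 0.0114961 mm³ per gray-sum
row 0: Σ corner-gray over 4 cells = 2094  → 24.0729
row 1: Σ corner-gray over 4 cells = 1960  → 22.5324
row 2: Σ corner-gray over 4 cells = 1914  → 22.0036
row 3: Σ corner-gray over 4 cells = 1875  → 21.5553
row 4: Σ corner-gray over 4 cells = 2305  → 26.4986
row 5: Σ corner-gray over 4 cells = 2638  → 30.3268
row 6: Σ corner-gray over 4 cells = 2469  → 28.3840
row 7: Σ corner-gray over 4 cells = 2222  → 25.5444
row 8: Σ corner-gray over 4 cells = 1946  → 22.3715
row 9: Σ corner-gray over 4 cells = 1572  → 18.0719
row 10: Σ corner-gray over 4 cells = 1898  → 21.8197
row 11: Σ corner-gray over 4 cells = 2140  → 24.6017
row 12: Σ corner-gray over 4 cells = 1677  → 19.2790
row 13: Σ corner-gray over 4 cells = 1966  → 22.6014
row 14: Σ corner-gray over 4 cells = 2797  → 32.1547
Σ rows: total corner-gray = 31473  → 361.8181 mm³


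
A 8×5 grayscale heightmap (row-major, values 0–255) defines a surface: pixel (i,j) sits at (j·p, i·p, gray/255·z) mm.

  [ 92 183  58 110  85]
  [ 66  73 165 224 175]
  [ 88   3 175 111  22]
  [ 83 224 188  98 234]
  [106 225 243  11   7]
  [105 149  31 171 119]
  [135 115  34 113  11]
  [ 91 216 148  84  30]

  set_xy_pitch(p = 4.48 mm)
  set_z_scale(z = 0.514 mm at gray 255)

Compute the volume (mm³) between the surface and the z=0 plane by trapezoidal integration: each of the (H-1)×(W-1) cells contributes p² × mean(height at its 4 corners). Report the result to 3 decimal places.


137.650

height_mm = gray/255 × 0.514; cell vol = 4.48² × mean(4 corners)
unit = 4.48² × 0.514 / (4×255) = 0.0101139 mm³ per gray-sum
row 0: Σ corner-gray over 4 cells = 2044  → 20.6728
row 1: Σ corner-gray over 4 cells = 1853  → 18.7411
row 2: Σ corner-gray over 4 cells = 2025  → 20.4807
row 3: Σ corner-gray over 4 cells = 2408  → 24.3543
row 4: Σ corner-gray over 4 cells = 1997  → 20.1975
row 5: Σ corner-gray over 4 cells = 1596  → 16.1418
row 6: Σ corner-gray over 4 cells = 1687  → 17.0622
Σ rows: total corner-gray = 13610  → 137.6503 mm³


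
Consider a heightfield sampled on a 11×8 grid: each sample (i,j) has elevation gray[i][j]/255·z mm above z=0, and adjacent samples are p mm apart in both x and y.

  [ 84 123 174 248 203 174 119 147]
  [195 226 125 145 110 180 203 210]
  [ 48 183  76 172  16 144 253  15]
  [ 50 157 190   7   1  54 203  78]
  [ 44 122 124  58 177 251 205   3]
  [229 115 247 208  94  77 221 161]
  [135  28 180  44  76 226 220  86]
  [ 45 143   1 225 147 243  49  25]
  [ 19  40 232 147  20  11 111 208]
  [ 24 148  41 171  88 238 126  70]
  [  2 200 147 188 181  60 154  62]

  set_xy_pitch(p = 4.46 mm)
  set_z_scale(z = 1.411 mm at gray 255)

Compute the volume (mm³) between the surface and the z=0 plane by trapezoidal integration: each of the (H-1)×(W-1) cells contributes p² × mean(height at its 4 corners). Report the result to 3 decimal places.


1010.496

height_mm = gray/255 × 1.411; cell vol = 4.46² × mean(4 corners)
unit = 4.46² × 1.411 / (4×255) = 0.0275167 mm³ per gray-sum
row 0: Σ corner-gray over 7 cells = 4696  → 129.2185
row 1: Σ corner-gray over 7 cells = 4134  → 113.7541
row 2: Σ corner-gray over 7 cells = 3103  → 85.3844
row 3: Σ corner-gray over 7 cells = 3273  → 90.0622
row 4: Σ corner-gray over 7 cells = 4235  → 116.5333
row 5: Σ corner-gray over 7 cells = 4083  → 112.3507
row 6: Σ corner-gray over 7 cells = 3455  → 95.0702
row 7: Σ corner-gray over 7 cells = 3035  → 83.5132
row 8: Σ corner-gray over 7 cells = 3067  → 84.3938
row 9: Σ corner-gray over 7 cells = 3642  → 100.2159
Σ rows: total corner-gray = 36723  → 1010.4963 mm³


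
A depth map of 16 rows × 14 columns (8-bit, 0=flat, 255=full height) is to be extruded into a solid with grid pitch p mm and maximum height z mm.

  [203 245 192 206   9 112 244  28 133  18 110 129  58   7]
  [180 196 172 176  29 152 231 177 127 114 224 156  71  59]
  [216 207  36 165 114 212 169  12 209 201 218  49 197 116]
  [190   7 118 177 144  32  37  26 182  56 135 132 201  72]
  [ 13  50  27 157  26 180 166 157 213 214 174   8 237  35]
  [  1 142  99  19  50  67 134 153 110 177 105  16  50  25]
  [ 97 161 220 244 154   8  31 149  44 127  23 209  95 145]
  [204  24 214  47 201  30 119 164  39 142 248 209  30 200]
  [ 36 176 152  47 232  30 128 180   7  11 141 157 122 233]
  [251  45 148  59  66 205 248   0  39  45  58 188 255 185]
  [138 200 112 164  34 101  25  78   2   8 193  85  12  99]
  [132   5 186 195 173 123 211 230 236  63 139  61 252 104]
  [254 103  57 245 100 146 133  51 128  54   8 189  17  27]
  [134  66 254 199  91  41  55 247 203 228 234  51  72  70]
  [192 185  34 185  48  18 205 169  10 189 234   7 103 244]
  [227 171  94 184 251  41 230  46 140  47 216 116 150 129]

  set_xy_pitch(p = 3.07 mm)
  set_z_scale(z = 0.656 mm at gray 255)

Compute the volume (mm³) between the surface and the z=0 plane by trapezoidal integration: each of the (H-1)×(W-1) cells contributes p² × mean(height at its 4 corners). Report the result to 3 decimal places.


583.420

height_mm = gray/255 × 0.656; cell vol = 3.07² × mean(4 corners)
unit = 3.07² × 0.656 / (4×255) = 0.0060615 mm³ per gray-sum
row 0: Σ corner-gray over 13 cells = 7067  → 42.8367
row 1: Σ corner-gray over 13 cells = 7799  → 47.2737
row 2: Σ corner-gray over 13 cells = 6666  → 40.4060
row 3: Σ corner-gray over 13 cells = 6022  → 36.5024
row 4: Σ corner-gray over 13 cells = 5536  → 33.5565
row 5: Σ corner-gray over 13 cells = 5442  → 32.9867
row 6: Σ corner-gray over 13 cells = 6510  → 39.4604
row 7: Σ corner-gray over 13 cells = 6373  → 38.6300
row 8: Σ corner-gray over 13 cells = 6183  → 37.4783
row 9: Σ corner-gray over 13 cells = 5413  → 32.8109
row 10: Σ corner-gray over 13 cells = 6249  → 37.8783
row 11: Σ corner-gray over 13 cells = 6727  → 40.7757
row 12: Σ corner-gray over 13 cells = 6429  → 38.9694
row 13: Σ corner-gray over 13 cells = 6896  → 41.8001
row 14: Σ corner-gray over 13 cells = 6938  → 42.0547
Σ rows: total corner-gray = 96250  → 583.4198 mm³


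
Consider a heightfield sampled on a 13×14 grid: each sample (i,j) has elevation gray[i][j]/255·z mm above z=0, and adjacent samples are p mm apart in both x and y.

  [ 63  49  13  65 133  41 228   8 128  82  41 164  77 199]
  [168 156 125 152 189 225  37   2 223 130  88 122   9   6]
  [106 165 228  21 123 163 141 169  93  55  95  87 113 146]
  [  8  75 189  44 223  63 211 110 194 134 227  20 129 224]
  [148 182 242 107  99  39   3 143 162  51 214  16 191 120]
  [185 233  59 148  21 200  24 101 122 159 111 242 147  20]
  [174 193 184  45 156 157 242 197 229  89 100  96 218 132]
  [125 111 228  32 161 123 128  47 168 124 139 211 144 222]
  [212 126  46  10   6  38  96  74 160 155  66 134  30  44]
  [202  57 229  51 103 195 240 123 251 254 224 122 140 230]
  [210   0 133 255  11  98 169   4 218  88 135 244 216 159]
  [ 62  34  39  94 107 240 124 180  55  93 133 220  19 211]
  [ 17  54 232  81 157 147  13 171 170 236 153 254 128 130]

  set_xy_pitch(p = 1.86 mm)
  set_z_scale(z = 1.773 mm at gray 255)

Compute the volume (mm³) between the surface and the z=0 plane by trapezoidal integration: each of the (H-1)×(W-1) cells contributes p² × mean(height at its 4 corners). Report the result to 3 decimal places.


480.577

height_mm = gray/255 × 1.773; cell vol = 1.86² × mean(4 corners)
unit = 1.86² × 1.773 / (4×255) = 0.0060136 mm³ per gray-sum
row 0: Σ corner-gray over 13 cells = 5410  → 32.5336
row 1: Σ corner-gray over 13 cells = 6248  → 37.5730
row 2: Σ corner-gray over 13 cells = 6628  → 39.8581
row 3: Σ corner-gray over 13 cells = 6636  → 39.9062
row 4: Σ corner-gray over 13 cells = 6505  → 39.1185
row 5: Σ corner-gray over 13 cells = 7457  → 44.8434
row 6: Σ corner-gray over 13 cells = 7697  → 46.2867
row 7: Σ corner-gray over 13 cells = 5717  → 34.3797
row 8: Σ corner-gray over 13 cells = 6548  → 39.3770
row 9: Σ corner-gray over 13 cells = 7921  → 47.6337
row 10: Σ corner-gray over 13 cells = 6460  → 38.8478
row 11: Σ corner-gray over 13 cells = 6688  → 40.2189
Σ rows: total corner-gray = 79915  → 480.5767 mm³


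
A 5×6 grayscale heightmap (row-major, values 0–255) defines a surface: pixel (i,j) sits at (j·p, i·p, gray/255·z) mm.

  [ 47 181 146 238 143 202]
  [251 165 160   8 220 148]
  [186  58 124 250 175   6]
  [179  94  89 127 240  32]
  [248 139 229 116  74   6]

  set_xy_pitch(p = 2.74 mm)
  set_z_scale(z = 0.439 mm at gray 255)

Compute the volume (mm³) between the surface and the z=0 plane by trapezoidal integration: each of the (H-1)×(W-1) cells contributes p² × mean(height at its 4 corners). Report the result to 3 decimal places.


height_mm = gray/255 × 0.439; cell vol = 2.74² × mean(4 corners)
unit = 2.74² × 0.439 / (4×255) = 0.00323121 mm³ per gray-sum
row 0: Σ corner-gray over 5 cells = 3170  → 10.2429
row 1: Σ corner-gray over 5 cells = 2911  → 9.4061
row 2: Σ corner-gray over 5 cells = 2717  → 8.7792
row 3: Σ corner-gray over 5 cells = 2681  → 8.6629
Σ rows: total corner-gray = 11479  → 37.0911 mm³

37.091


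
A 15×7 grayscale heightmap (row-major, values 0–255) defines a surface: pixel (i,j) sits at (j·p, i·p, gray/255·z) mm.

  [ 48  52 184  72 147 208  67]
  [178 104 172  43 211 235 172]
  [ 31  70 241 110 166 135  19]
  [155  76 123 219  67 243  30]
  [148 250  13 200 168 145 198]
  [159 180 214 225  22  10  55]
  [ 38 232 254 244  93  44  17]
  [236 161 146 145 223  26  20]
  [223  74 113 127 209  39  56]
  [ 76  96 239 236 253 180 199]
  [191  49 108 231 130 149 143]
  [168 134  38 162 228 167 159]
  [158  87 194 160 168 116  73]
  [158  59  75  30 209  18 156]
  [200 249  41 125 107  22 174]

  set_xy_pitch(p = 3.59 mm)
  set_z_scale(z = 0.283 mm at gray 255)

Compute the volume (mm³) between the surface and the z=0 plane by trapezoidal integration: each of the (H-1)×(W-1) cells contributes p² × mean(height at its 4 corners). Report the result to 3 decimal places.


166.229

height_mm = gray/255 × 0.283; cell vol = 3.59² × mean(4 corners)
unit = 3.59² × 0.283 / (4×255) = 0.00357582 mm³ per gray-sum
row 0: Σ corner-gray over 6 cells = 3321  → 11.8753
row 1: Σ corner-gray over 6 cells = 3374  → 12.0648
row 2: Σ corner-gray over 6 cells = 3135  → 11.2102
row 3: Σ corner-gray over 6 cells = 3539  → 12.6548
row 4: Σ corner-gray over 6 cells = 3414  → 12.2078
row 5: Σ corner-gray over 6 cells = 3305  → 11.8181
row 6: Σ corner-gray over 6 cells = 3447  → 12.3258
row 7: Σ corner-gray over 6 cells = 3061  → 10.9456
row 8: Σ corner-gray over 6 cells = 3686  → 13.1805
row 9: Σ corner-gray over 6 cells = 3951  → 14.1280
row 10: Σ corner-gray over 6 cells = 3453  → 12.3473
row 11: Σ corner-gray over 6 cells = 3466  → 12.3938
row 12: Σ corner-gray over 6 cells = 2777  → 9.9300
row 13: Σ corner-gray over 6 cells = 2558  → 9.1469
Σ rows: total corner-gray = 46487  → 166.2290 mm³


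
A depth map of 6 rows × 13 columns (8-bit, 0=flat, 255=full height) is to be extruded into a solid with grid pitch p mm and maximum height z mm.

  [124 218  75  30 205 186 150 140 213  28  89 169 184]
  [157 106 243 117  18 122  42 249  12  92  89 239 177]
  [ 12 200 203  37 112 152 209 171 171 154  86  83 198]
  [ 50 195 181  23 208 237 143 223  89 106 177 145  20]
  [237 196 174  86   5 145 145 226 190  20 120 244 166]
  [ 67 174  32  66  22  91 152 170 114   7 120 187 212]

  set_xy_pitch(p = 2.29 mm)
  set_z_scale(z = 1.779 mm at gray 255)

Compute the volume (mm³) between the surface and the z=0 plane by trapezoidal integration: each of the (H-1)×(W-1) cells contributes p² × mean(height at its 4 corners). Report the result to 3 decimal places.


298.509

height_mm = gray/255 × 1.779; cell vol = 2.29² × mean(4 corners)
unit = 2.29² × 1.779 / (4×255) = 0.00914633 mm³ per gray-sum
row 0: Σ corner-gray over 12 cells = 6306  → 57.6767
row 1: Σ corner-gray over 12 cells = 6358  → 58.1523
row 2: Σ corner-gray over 12 cells = 6890  → 63.0182
row 3: Σ corner-gray over 12 cells = 7029  → 64.2895
row 4: Σ corner-gray over 12 cells = 6054  → 55.3719
Σ rows: total corner-gray = 32637  → 298.5087 mm³


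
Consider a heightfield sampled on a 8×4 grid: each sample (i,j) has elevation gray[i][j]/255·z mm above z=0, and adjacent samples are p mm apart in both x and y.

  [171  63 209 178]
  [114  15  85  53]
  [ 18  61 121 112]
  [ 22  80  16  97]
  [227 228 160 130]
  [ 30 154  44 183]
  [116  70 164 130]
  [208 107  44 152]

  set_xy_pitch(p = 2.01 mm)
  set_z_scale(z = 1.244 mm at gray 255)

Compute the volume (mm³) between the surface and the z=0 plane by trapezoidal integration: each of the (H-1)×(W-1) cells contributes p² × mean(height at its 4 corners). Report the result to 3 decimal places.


43.415

height_mm = gray/255 × 1.244; cell vol = 2.01² × mean(4 corners)
unit = 2.01² × 1.244 / (4×255) = 0.00492734 mm³ per gray-sum
row 0: Σ corner-gray over 3 cells = 1260  → 6.2084
row 1: Σ corner-gray over 3 cells = 861  → 4.2424
row 2: Σ corner-gray over 3 cells = 805  → 3.9665
row 3: Σ corner-gray over 3 cells = 1444  → 7.1151
row 4: Σ corner-gray over 3 cells = 1742  → 8.5834
row 5: Σ corner-gray over 3 cells = 1323  → 6.5189
row 6: Σ corner-gray over 3 cells = 1376  → 6.7800
Σ rows: total corner-gray = 8811  → 43.4148 mm³


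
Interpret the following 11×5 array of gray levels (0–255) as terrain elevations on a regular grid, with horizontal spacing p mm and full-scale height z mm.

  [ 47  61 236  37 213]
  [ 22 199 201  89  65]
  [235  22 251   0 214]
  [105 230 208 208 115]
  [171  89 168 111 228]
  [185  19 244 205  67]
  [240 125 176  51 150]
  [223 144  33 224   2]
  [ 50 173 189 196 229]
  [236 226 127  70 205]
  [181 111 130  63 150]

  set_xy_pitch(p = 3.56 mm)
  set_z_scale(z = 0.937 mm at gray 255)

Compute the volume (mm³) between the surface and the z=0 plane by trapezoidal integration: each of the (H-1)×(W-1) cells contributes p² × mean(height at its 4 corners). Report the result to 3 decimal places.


270.835

height_mm = gray/255 × 0.937; cell vol = 3.56² × mean(4 corners)
unit = 3.56² × 0.937 / (4×255) = 0.0116423 mm³ per gray-sum
row 0: Σ corner-gray over 4 cells = 1993  → 23.2031
row 1: Σ corner-gray over 4 cells = 2060  → 23.9832
row 2: Σ corner-gray over 4 cells = 2507  → 29.1873
row 3: Σ corner-gray over 4 cells = 2647  → 30.8172
row 4: Σ corner-gray over 4 cells = 2323  → 27.0451
row 5: Σ corner-gray over 4 cells = 2282  → 26.5678
row 6: Σ corner-gray over 4 cells = 2121  → 24.6934
row 7: Σ corner-gray over 4 cells = 2422  → 28.1977
row 8: Σ corner-gray over 4 cells = 2682  → 31.2247
row 9: Σ corner-gray over 4 cells = 2226  → 25.9158
Σ rows: total corner-gray = 23263  → 270.8352 mm³


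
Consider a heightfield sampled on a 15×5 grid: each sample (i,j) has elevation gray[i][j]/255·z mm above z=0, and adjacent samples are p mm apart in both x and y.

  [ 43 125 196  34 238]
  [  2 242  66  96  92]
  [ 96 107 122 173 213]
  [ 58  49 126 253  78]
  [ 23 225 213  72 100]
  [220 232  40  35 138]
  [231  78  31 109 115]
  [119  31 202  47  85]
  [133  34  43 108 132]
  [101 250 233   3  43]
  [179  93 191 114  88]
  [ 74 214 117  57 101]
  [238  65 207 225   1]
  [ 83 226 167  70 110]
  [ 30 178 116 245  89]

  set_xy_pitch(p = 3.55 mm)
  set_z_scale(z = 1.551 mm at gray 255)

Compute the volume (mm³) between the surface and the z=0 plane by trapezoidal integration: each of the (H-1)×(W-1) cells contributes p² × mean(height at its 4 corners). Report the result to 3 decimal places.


531.932

height_mm = gray/255 × 1.551; cell vol = 3.55² × mean(4 corners)
unit = 3.55² × 1.551 / (4×255) = 0.0191632 mm³ per gray-sum
row 0: Σ corner-gray over 4 cells = 1893  → 36.2760
row 1: Σ corner-gray over 4 cells = 2015  → 38.6139
row 2: Σ corner-gray over 4 cells = 2105  → 40.3386
row 3: Σ corner-gray over 4 cells = 2135  → 40.9135
row 4: Σ corner-gray over 4 cells = 2115  → 40.5302
row 5: Σ corner-gray over 4 cells = 1754  → 33.6123
row 6: Σ corner-gray over 4 cells = 1546  → 29.6263
row 7: Σ corner-gray over 4 cells = 1399  → 26.8093
row 8: Σ corner-gray over 4 cells = 1751  → 33.5548
row 9: Σ corner-gray over 4 cells = 2179  → 41.7566
row 10: Σ corner-gray over 4 cells = 2014  → 38.5947
row 11: Σ corner-gray over 4 cells = 2184  → 41.8525
row 12: Σ corner-gray over 4 cells = 2352  → 45.0719
row 13: Σ corner-gray over 4 cells = 2316  → 44.3820
Σ rows: total corner-gray = 27758  → 531.9325 mm³


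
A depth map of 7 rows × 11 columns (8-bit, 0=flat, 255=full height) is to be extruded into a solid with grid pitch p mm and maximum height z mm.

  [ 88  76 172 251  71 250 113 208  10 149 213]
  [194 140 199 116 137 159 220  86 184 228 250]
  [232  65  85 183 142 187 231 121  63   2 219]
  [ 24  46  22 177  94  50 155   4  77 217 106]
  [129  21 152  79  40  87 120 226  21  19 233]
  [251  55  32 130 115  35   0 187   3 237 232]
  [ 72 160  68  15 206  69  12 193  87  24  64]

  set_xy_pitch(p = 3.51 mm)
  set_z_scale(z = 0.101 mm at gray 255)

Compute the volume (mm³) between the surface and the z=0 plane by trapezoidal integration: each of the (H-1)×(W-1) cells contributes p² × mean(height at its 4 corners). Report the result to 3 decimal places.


height_mm = gray/255 × 0.101; cell vol = 3.51² × mean(4 corners)
unit = 3.51² × 0.101 / (4×255) = 0.00121993 mm³ per gray-sum
row 0: Σ corner-gray over 10 cells = 6283  → 7.6648
row 1: Σ corner-gray over 10 cells = 5991  → 7.3086
row 2: Σ corner-gray over 10 cells = 4423  → 5.3958
row 3: Σ corner-gray over 10 cells = 3706  → 4.5211
row 4: Σ corner-gray over 10 cells = 3963  → 4.8346
row 5: Σ corner-gray over 10 cells = 3875  → 4.7272
Σ rows: total corner-gray = 28241  → 34.4521 mm³

34.452
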